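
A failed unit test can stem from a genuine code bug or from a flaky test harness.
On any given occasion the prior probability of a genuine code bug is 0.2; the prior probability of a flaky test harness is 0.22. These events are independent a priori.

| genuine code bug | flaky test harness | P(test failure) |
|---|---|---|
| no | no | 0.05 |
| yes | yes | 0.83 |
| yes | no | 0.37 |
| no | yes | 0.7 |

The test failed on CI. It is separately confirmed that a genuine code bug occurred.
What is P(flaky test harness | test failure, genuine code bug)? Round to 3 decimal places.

Sum P(test failure|·) weighted by the priors over both values of flaky test harness:
  P(test failure | genuine code bug) = 0.37×0.78 + 0.83×0.22
        = 0.288600 + 0.182600 = 0.471200
The terms with flaky test harness present sum to 0.182600, so
  P(flaky test harness | test failure, genuine code bug) = 0.182600 / 0.471200 ≈ 0.388

P(flaky test harness | test failure, genuine code bug) ≈ 0.388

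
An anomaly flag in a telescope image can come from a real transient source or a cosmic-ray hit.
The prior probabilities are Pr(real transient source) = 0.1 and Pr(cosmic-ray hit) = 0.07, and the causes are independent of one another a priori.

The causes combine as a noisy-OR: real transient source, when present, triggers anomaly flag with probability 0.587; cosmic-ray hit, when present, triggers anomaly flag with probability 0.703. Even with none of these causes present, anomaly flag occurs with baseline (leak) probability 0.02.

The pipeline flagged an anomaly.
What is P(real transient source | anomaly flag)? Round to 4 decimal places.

P(real transient source | anomaly flag) ≈ 0.5005

Under noisy-OR, P(anomaly flag | causes) = 1 − (1−0.02)·∏(1−qᵢ) over the active causes.
By total probability over the 4 (real transient source, cosmic-ray hit) configurations:
  P(anomaly flag) = 0.02*0.9*0.93 + 0.70894*0.9*0.07 + 0.59526*0.1*0.93 + 0.879792*0.1*0.07
        = 0.016740 + 0.044663 + 0.055359 + 0.006159 = 0.122921
Configurations with real transient source contribute 0.061518, so
  P(real transient source | anomaly flag) = 0.061518 / 0.122921 ≈ 0.5005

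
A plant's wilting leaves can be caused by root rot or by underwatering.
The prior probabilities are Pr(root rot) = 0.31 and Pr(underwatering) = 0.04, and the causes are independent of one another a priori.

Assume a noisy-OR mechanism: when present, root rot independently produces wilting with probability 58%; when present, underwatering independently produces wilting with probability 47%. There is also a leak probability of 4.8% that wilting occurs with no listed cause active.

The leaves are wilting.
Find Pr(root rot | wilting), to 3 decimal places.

Pr(root rot | wilting) ≈ 0.806

Under noisy-OR, P(wilting | causes) = 1 − (1−0.048)·∏(1−qᵢ) over the active causes.
P(wilting) = 0.048·0.69·0.96 + 0.49544·0.69·0.04 + 0.60016·0.31·0.96 + 0.788085·0.31·0.04 = 0.031795 + 0.013674 + 0.178608 + 0.009772 = 0.233849
The root rot-present share is 0.178608 + 0.009772 = 0.188380.
So P(root rot | wilting) = 0.188380/0.233849 ≈ 0.806.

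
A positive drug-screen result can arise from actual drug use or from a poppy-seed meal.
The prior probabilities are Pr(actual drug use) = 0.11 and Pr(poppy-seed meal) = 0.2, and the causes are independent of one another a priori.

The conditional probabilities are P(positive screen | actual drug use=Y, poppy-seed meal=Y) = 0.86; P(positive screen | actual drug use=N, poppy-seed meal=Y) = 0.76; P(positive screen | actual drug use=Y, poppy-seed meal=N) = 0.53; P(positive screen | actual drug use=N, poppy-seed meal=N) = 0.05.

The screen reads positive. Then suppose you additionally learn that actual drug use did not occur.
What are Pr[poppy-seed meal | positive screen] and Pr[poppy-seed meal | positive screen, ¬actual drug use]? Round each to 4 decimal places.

Pr[poppy-seed meal | positive screen] ≈ 0.6522; Pr[poppy-seed meal | positive screen, ¬actual drug use] ≈ 0.7917

By total probability over the 4 (actual drug use, poppy-seed meal) configurations:
  P(positive screen) = 0.05×0.89×0.8 + 0.76×0.89×0.2 + 0.53×0.11×0.8 + 0.86×0.11×0.2
        = 0.035600 + 0.135280 + 0.046640 + 0.018920 = 0.236440
The terms with poppy-seed meal present sum to 0.154200, so
  P(poppy-seed meal | positive screen) = 0.154200 / 0.236440 ≈ 0.6522

Now condition on the additional information:
For the numerator, keep only poppy-seed meal=true terms: 0.76*0.2 = 0.152000
Normalizer over all consistent configurations: 0.05*0.8 + 0.76*0.2 = 0.192000
Posterior = 0.152000 / 0.192000 ≈ 0.7917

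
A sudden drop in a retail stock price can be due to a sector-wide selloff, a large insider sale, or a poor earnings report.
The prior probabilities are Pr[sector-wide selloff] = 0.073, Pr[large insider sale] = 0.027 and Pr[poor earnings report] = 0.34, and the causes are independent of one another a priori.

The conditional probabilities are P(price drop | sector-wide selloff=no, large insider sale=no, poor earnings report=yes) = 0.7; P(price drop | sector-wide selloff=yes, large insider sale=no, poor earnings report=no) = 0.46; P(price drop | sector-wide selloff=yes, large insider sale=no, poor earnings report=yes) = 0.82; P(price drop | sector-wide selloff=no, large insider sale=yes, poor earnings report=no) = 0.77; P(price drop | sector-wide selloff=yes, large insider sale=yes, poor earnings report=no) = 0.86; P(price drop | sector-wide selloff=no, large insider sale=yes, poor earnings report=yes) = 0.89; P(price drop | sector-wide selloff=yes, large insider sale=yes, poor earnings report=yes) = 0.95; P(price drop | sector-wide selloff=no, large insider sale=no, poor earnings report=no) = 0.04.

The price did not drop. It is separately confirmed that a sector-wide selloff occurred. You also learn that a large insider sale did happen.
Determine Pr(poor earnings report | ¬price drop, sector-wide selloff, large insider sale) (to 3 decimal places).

Enumerate both values of poor earnings report and weight by the priors:
  P(¬price drop | sector-wide selloff, large insider sale) = 0.14*0.66 + 0.05*0.34
        = 0.092400 + 0.017000 = 0.109400
Keeping only the poor earnings report-present terms gives 0.017000, so
  P(poor earnings report | ¬price drop, sector-wide selloff, large insider sale) = 0.017000 / 0.109400 ≈ 0.155

Pr(poor earnings report | ¬price drop, sector-wide selloff, large insider sale) ≈ 0.155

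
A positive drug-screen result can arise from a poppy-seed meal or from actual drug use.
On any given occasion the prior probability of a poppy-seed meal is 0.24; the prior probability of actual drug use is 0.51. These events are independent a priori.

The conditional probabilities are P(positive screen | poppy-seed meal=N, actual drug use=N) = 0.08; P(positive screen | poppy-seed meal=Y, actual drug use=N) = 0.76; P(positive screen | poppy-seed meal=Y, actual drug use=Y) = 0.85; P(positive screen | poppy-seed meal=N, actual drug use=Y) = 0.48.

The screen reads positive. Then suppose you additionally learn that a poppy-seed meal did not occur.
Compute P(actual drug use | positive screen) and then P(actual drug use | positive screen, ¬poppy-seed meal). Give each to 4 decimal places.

P(actual drug use | positive screen) ≈ 0.7088; P(actual drug use | positive screen, ¬poppy-seed meal) ≈ 0.8620

Numerator (weight on configurations with actual drug use): 0.186048 + 0.104040 = 0.290088
Normalizer over all consistent configurations: 0.08·0.76·0.49 + 0.48·0.76·0.51 + 0.76·0.24·0.49 + 0.85·0.24·0.51 = 0.409256
Posterior = 0.290088 / 0.409256 ≈ 0.7088

With the extra evidence:
P(positive screen | ¬poppy-seed meal) = 0.08·0.49 + 0.48·0.51 = 0.039200 + 0.244800 = 0.284000
The actual drug use-present share is 0.48·0.51 = 0.244800.
P(actual drug use | positive screen, ¬poppy-seed meal) = 0.244800 / 0.284000 ≈ 0.8620
With poppy-seed meal excluded, actual drug use must carry more of the explanatory weight for the positive screen.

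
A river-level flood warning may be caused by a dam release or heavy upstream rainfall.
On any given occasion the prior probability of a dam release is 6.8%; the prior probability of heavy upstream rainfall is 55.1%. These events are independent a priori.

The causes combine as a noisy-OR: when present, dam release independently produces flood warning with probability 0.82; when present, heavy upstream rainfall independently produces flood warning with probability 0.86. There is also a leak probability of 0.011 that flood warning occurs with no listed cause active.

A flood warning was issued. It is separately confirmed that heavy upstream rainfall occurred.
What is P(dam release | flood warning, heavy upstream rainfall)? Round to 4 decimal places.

Under noisy-OR, P(flood warning | causes) = 1 − (1−0.011)·∏(1−qᵢ) over the active causes.
Enumerate both values of dam release and weight by the priors:
  P(flood warning | heavy upstream rainfall) = 0.86154·0.932 + 0.975077·0.068
        = 0.802955 + 0.066305 = 0.869260
Keeping only the dam release-present terms gives 0.066305, so
  P(dam release | flood warning, heavy upstream rainfall) = 0.066305 / 0.869260 ≈ 0.0763

P(dam release | flood warning, heavy upstream rainfall) ≈ 0.0763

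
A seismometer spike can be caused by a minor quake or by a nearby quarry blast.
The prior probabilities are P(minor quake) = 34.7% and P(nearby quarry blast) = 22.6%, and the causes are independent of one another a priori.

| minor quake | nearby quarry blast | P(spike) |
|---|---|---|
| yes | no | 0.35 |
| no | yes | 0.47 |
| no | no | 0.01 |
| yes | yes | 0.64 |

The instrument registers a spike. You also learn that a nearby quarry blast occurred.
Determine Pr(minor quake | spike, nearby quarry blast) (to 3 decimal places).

Enumerate both values of minor quake and weight by the priors:
  P(spike | nearby quarry blast) = 0.47·0.653 + 0.64·0.347
        = 0.306910 + 0.222080 = 0.528990
The terms with minor quake present sum to 0.222080, so
  P(minor quake | spike, nearby quarry blast) = 0.222080 / 0.528990 ≈ 0.420

Pr(minor quake | spike, nearby quarry blast) ≈ 0.420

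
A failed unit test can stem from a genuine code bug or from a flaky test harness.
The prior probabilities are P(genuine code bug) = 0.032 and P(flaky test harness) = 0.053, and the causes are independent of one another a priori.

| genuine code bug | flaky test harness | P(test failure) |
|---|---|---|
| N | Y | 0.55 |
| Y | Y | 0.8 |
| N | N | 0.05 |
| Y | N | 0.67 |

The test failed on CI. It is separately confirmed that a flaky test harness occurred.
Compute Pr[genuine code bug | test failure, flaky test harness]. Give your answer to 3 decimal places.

Pr[genuine code bug | test failure, flaky test harness] ≈ 0.046

Enumerate both values of genuine code bug and weight by the priors:
  P(test failure | flaky test harness) = 0.55*0.968 + 0.8*0.032
        = 0.532400 + 0.025600 = 0.558000
The terms with genuine code bug present sum to 0.025600, so
  P(genuine code bug | test failure, flaky test harness) = 0.025600 / 0.558000 ≈ 0.046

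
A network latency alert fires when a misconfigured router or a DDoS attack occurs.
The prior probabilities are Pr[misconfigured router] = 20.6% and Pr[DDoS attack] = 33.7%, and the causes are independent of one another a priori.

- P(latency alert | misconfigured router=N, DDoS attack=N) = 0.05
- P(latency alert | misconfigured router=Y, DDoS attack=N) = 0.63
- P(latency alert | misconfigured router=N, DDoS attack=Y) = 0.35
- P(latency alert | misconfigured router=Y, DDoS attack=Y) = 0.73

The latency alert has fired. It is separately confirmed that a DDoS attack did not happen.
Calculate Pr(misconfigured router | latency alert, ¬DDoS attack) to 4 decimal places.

P(latency alert | ¬DDoS attack) = 0.05·0.794 + 0.63·0.206 = 0.039700 + 0.129780 = 0.169480
The misconfigured router-present share is 0.63·0.206 = 0.129780.
Hence the posterior is 0.129780/0.169480 ≈ 0.7658.

Pr(misconfigured router | latency alert, ¬DDoS attack) ≈ 0.7658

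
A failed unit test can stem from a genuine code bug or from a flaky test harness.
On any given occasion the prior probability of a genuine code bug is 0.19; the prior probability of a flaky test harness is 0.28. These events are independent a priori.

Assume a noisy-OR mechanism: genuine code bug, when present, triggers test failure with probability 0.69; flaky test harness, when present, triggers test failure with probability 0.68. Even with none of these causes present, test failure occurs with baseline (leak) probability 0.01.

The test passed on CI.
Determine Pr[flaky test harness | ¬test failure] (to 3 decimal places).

Pr[flaky test harness | ¬test failure] ≈ 0.111

Under noisy-OR, P(test failure | causes) = 1 − (1−0.01)·∏(1−qᵢ) over the active causes.
For the numerator, keep only flaky test harness=true terms: 0.071850 + 0.005225 = 0.077075
Normalizer over all consistent configurations: 0.99·0.81·0.72 + 0.3168·0.81·0.28 + 0.3069·0.19·0.72 + 0.098208·0.19·0.28 = 0.696427
P(flaky test harness | ¬test failure) = 0.077075/0.696427 ≈ 0.111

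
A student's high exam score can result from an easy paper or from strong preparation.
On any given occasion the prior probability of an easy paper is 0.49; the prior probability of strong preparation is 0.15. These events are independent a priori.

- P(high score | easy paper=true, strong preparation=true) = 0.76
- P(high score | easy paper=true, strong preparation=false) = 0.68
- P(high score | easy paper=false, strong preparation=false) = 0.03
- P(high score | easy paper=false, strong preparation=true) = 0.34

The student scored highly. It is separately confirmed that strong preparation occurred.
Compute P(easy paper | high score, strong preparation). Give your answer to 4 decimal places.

P(easy paper | high score, strong preparation) ≈ 0.6823

Weight on easy paper=true, given the evidence: 0.76×0.49 = 0.372400
The normalizing constant is 0.34×0.51 + 0.76×0.49 = 0.545800
Posterior = 0.372400 / 0.545800 ≈ 0.6823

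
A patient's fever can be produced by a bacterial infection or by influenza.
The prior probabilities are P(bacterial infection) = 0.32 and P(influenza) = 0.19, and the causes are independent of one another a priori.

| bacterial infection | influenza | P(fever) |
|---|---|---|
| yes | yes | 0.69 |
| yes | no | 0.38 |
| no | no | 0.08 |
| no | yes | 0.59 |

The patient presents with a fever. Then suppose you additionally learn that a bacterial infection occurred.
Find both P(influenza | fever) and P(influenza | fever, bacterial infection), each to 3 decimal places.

P(fever) = 0.08*0.68*0.81 + 0.59*0.68*0.19 + 0.38*0.32*0.81 + 0.69*0.32*0.19 = 0.044064 + 0.076228 + 0.098496 + 0.041952 = 0.260740
The influenza-present share is 0.076228 + 0.041952 = 0.118180.
Hence the posterior is 0.118180/0.260740 ≈ 0.453.

With the extra evidence:
For the numerator, keep only influenza=true terms: 0.69*0.19 = 0.131100
The normalizing constant is 0.38*0.81 + 0.69*0.19 = 0.438900
P(influenza | fever, bacterial infection) = 0.131100/0.438900 ≈ 0.299

P(influenza | fever) ≈ 0.453; P(influenza | fever, bacterial infection) ≈ 0.299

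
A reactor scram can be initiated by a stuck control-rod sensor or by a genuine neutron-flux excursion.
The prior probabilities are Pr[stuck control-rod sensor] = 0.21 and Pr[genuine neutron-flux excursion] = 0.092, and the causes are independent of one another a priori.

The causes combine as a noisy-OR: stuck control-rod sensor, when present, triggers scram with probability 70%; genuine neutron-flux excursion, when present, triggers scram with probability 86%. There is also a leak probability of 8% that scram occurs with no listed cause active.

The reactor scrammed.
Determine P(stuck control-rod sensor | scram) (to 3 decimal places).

Under noisy-OR, P(scram | causes) = 1 − (1−0.08)·∏(1−qᵢ) over the active causes.
P(scram) = 0.08×0.79×0.908 + 0.8712×0.79×0.092 + 0.724×0.21×0.908 + 0.96136×0.21×0.092 = 0.057386 + 0.063319 + 0.138052 + 0.018573 = 0.277330
The stuck control-rod sensor-present share is 0.138052 + 0.018573 = 0.156625.
So P(stuck control-rod sensor | scram) = 0.156625/0.277330 ≈ 0.565.

P(stuck control-rod sensor | scram) ≈ 0.565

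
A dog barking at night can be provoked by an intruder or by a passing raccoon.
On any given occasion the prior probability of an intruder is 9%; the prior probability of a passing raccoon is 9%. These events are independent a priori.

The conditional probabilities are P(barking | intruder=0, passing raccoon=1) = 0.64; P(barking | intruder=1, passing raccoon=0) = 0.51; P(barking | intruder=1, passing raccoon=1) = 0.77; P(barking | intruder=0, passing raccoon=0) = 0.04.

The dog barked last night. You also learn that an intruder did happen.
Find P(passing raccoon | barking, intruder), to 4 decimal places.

Weight on passing raccoon=true, given the evidence: 0.77×0.09 = 0.069300
Denominator P(barking | intruder): 0.51×0.91 + 0.77×0.09 = 0.533400
P(passing raccoon | barking, intruder) = 0.069300/0.533400 ≈ 0.1299

P(passing raccoon | barking, intruder) ≈ 0.1299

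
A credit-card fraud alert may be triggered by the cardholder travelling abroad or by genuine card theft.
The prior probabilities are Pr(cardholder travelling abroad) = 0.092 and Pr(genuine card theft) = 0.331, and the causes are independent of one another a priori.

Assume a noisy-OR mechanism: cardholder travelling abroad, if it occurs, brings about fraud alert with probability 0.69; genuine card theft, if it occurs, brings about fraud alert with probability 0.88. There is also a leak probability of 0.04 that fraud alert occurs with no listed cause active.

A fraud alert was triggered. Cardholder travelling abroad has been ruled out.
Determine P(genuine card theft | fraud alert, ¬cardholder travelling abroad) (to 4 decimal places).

P(genuine card theft | fraud alert, ¬cardholder travelling abroad) ≈ 0.9163

Under noisy-OR, P(fraud alert | causes) = 1 − (1−0.04)·∏(1−qᵢ) over the active causes.
Numerator (weight on configurations with genuine card theft): 0.8848·0.331 = 0.292869
The normalizing constant is 0.04·0.669 + 0.8848·0.331 = 0.319629
P(genuine card theft | fraud alert, ¬cardholder travelling abroad) = 0.292869/0.319629 ≈ 0.9163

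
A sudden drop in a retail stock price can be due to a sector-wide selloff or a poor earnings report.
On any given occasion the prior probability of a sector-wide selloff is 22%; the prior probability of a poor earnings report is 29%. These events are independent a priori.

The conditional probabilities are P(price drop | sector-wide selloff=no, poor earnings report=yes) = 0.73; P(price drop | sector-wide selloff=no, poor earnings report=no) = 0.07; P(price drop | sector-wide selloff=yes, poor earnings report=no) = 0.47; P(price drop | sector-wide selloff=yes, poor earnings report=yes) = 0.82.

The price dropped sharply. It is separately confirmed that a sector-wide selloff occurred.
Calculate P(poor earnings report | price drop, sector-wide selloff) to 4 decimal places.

Numerator (weight on configurations with poor earnings report): 0.82*0.29 = 0.237800
Denominator P(price drop | sector-wide selloff): 0.47*0.71 + 0.82*0.29 = 0.571500
P(poor earnings report | price drop, sector-wide selloff) = 0.237800/0.571500 ≈ 0.4161

P(poor earnings report | price drop, sector-wide selloff) ≈ 0.4161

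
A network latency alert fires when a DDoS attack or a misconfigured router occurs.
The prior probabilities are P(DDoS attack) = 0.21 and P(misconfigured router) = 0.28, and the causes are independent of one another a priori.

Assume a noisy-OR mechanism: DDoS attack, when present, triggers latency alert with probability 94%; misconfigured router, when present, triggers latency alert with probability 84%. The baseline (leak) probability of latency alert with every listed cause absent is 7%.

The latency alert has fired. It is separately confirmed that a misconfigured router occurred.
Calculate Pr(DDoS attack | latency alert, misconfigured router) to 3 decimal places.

Pr(DDoS attack | latency alert, misconfigured router) ≈ 0.236

Under noisy-OR, P(latency alert | causes) = 1 − (1−0.07)·∏(1−qᵢ) over the active causes.
By total probability over both values of DDoS attack:
  P(latency alert | misconfigured router) = 0.8512*0.79 + 0.991072*0.21
        = 0.672448 + 0.208125 = 0.880573
Keeping only the DDoS attack-present terms gives 0.208125, so
  P(DDoS attack | latency alert, misconfigured router) = 0.208125 / 0.880573 ≈ 0.236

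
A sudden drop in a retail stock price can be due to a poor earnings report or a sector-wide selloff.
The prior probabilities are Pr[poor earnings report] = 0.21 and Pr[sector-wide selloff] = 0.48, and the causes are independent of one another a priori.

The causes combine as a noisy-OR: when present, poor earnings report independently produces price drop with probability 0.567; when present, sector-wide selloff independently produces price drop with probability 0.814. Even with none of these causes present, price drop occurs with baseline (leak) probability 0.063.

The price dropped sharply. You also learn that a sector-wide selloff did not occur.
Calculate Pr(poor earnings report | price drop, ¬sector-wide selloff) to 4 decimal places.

Pr(poor earnings report | price drop, ¬sector-wide selloff) ≈ 0.7149

Under noisy-OR, P(price drop | causes) = 1 − (1−0.063)·∏(1−qᵢ) over the active causes.
Numerator (weight on configurations with poor earnings report): 0.594279*0.21 = 0.124799
Normalizer over all consistent configurations: 0.063*0.79 + 0.594279*0.21 = 0.174569
P(poor earnings report | price drop, ¬sector-wide selloff) = 0.124799/0.174569 ≈ 0.7149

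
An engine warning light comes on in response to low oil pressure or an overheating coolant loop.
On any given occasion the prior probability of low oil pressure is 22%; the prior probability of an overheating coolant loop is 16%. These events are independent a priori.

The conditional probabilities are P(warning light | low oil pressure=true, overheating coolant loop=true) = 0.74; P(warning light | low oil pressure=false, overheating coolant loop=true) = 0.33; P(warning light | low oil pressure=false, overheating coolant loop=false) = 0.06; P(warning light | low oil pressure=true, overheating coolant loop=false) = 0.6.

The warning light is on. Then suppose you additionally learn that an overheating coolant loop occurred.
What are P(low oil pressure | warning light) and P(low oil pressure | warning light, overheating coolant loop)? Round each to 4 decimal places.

By total probability over the 4 (low oil pressure, overheating coolant loop) configurations:
  P(warning light) = 0.06·0.78·0.84 + 0.33·0.78·0.16 + 0.6·0.22·0.84 + 0.74·0.22·0.16
        = 0.039312 + 0.041184 + 0.110880 + 0.026048 = 0.217424
Configurations with low oil pressure contribute 0.136928, so
  P(low oil pressure | warning light) = 0.136928 / 0.217424 ≈ 0.6298

Now also conditioning on overheating coolant loop=true:
Numerator (weight on configurations with low oil pressure): 0.74*0.22 = 0.162800
Denominator P(warning light | overheating coolant loop): 0.33*0.78 + 0.74*0.22 = 0.420200
Posterior = 0.162800 / 0.420200 ≈ 0.3874

P(low oil pressure | warning light) ≈ 0.6298; P(low oil pressure | warning light, overheating coolant loop) ≈ 0.3874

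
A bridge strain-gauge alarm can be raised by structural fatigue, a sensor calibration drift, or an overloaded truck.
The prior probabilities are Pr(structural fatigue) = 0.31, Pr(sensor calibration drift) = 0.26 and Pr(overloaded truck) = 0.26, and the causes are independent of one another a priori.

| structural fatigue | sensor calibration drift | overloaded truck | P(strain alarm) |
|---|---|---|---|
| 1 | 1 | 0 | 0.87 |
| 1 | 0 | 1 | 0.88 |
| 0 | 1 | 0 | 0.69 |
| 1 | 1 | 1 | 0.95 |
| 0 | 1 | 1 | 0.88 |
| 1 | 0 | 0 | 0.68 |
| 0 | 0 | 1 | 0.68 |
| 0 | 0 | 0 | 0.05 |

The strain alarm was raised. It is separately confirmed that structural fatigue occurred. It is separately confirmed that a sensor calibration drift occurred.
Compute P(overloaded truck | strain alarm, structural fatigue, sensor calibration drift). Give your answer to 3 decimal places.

P(overloaded truck | strain alarm, structural fatigue, sensor calibration drift) ≈ 0.277

Sum P(strain alarm|·) weighted by the priors over both values of overloaded truck:
  P(strain alarm | structural fatigue, sensor calibration drift) = 0.87·0.74 + 0.95·0.26
        = 0.643800 + 0.247000 = 0.890800
Configurations with overloaded truck contribute 0.247000, so
  P(overloaded truck | strain alarm, structural fatigue, sensor calibration drift) = 0.247000 / 0.890800 ≈ 0.277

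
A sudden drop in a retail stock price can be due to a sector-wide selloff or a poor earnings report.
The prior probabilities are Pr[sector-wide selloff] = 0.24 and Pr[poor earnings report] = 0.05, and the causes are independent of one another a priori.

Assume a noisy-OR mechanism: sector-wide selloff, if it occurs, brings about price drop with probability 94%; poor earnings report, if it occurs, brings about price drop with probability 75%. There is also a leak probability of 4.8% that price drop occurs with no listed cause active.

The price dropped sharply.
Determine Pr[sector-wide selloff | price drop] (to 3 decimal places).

Under noisy-OR, P(price drop | causes) = 1 − (1−0.048)·∏(1−qᵢ) over the active causes.
P(price drop) = 0.048*0.76*0.95 + 0.762*0.76*0.05 + 0.94288*0.24*0.95 + 0.98572*0.24*0.05 = 0.034656 + 0.028956 + 0.214977 + 0.011829 = 0.290418
Of this, 0.226806 comes from 0.214977 + 0.011829 (the sector-wide selloff=true cases).
P(sector-wide selloff | price drop) = 0.226806 / 0.290418 ≈ 0.781

Pr[sector-wide selloff | price drop] ≈ 0.781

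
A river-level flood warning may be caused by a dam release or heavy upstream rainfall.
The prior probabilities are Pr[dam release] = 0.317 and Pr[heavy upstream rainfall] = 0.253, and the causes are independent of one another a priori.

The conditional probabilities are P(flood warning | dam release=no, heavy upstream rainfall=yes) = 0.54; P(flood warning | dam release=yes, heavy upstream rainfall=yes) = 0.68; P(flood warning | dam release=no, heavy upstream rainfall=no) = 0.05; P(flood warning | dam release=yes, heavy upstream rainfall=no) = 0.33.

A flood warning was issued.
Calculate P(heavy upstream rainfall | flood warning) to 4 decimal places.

P(heavy upstream rainfall | flood warning) ≈ 0.5879

Numerator (weight on configurations with heavy upstream rainfall): 0.093311 + 0.054537 = 0.147848
Denominator P(flood warning): 0.05×0.683×0.747 + 0.54×0.683×0.253 + 0.33×0.317×0.747 + 0.68×0.317×0.253 = 0.251502
P(heavy upstream rainfall | flood warning) = 0.147848/0.251502 ≈ 0.5879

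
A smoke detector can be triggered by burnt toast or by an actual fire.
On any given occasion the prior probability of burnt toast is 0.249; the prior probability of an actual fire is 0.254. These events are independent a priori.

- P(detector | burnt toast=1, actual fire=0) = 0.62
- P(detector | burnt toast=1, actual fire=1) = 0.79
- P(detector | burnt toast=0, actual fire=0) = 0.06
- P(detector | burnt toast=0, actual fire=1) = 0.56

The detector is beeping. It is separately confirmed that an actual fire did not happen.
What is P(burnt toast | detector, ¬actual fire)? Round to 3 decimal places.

By total probability over both values of burnt toast:
  P(detector | ¬actual fire) = 0.06*0.751 + 0.62*0.249
        = 0.045060 + 0.154380 = 0.199440
Keeping only the burnt toast-present terms gives 0.154380, so
  P(burnt toast | detector, ¬actual fire) = 0.154380 / 0.199440 ≈ 0.774

P(burnt toast | detector, ¬actual fire) ≈ 0.774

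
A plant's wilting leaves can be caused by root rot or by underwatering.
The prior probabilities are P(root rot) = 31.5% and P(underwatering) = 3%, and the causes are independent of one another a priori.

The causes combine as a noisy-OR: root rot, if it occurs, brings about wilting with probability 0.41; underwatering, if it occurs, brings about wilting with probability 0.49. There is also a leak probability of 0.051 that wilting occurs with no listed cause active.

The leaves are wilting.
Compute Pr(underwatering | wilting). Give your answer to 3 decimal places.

Pr(underwatering | wilting) ≈ 0.093

Under noisy-OR, P(wilting | causes) = 1 − (1−0.051)·∏(1−qᵢ) over the active causes.
By total probability over the 4 (root rot, underwatering) configurations:
  P(wilting) = 0.051·0.685·0.97 + 0.51601·0.685·0.03 + 0.44009·0.315·0.97 + 0.714446·0.315·0.03
        = 0.033887 + 0.010604 + 0.134469 + 0.006752 = 0.185712
Keeping only the underwatering-present terms gives 0.017356, so
  P(underwatering | wilting) = 0.017356 / 0.185712 ≈ 0.093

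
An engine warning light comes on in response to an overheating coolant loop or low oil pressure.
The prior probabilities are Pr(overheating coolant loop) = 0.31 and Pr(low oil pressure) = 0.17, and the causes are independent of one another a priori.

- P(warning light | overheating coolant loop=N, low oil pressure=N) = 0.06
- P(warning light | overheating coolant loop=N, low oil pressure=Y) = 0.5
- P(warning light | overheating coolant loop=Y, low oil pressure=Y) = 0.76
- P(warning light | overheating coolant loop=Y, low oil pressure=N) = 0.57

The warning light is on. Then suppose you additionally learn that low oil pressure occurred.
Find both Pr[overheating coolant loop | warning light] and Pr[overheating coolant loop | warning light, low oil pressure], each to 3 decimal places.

Pr[overheating coolant loop | warning light] ≈ 0.667; Pr[overheating coolant loop | warning light, low oil pressure] ≈ 0.406

Enumerate the 4 (overheating coolant loop, low oil pressure) configurations and weight by the priors:
  P(warning light) = 0.06*0.69*0.83 + 0.5*0.69*0.17 + 0.57*0.31*0.83 + 0.76*0.31*0.17
        = 0.034362 + 0.058650 + 0.146661 + 0.040052 = 0.279725
Keeping only the overheating coolant loop-present terms gives 0.186713, so
  P(overheating coolant loop | warning light) = 0.186713 / 0.279725 ≈ 0.667

Now also conditioning on low oil pressure=true:
Weight on overheating coolant loop=true, given the evidence: 0.76×0.31 = 0.235600
The normalizing constant is 0.5×0.69 + 0.76×0.31 = 0.580600
P(overheating coolant loop | warning light, low oil pressure) = 0.235600/0.580600 ≈ 0.406
The drop from 0.667 to 0.406 is the explaining-away (discounting) effect.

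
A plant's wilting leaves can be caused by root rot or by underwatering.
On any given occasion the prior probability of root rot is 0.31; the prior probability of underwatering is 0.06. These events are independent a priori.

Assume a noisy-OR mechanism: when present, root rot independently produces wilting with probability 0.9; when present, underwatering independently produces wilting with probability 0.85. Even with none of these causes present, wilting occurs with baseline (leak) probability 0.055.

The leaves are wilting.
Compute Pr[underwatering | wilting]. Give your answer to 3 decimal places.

Pr[underwatering | wilting] ≈ 0.152

Under noisy-OR, P(wilting | causes) = 1 − (1−0.055)·∏(1−qᵢ) over the active causes.
P(wilting) = 0.055×0.69×0.94 + 0.85825×0.69×0.06 + 0.9055×0.31×0.94 + 0.985825×0.31×0.06 = 0.035673 + 0.035532 + 0.263863 + 0.018336 = 0.353404
Of this, 0.053868 comes from 0.035532 + 0.018336 (the underwatering=true cases).
So P(underwatering | wilting) = 0.053868/0.353404 ≈ 0.152.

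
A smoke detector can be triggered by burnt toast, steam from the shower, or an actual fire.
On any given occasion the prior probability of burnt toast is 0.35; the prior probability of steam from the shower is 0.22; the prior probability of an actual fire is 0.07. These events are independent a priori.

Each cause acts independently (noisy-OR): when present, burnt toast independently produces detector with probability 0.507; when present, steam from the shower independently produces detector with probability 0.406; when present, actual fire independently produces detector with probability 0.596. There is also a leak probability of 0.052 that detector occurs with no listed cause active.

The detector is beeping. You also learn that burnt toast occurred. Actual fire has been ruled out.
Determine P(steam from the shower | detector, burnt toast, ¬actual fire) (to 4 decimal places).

P(steam from the shower | detector, burnt toast, ¬actual fire) ≈ 0.2767

Under noisy-OR, P(detector | causes) = 1 − (1−0.052)·∏(1−qᵢ) over the active causes.
By total probability over both values of steam from the shower:
  P(detector | burnt toast, ¬actual fire) = 0.532636·0.78 + 0.722386·0.22
        = 0.415456 + 0.158925 = 0.574381
Keeping only the steam from the shower-present terms gives 0.158925, so
  P(steam from the shower | detector, burnt toast, ¬actual fire) = 0.158925 / 0.574381 ≈ 0.2767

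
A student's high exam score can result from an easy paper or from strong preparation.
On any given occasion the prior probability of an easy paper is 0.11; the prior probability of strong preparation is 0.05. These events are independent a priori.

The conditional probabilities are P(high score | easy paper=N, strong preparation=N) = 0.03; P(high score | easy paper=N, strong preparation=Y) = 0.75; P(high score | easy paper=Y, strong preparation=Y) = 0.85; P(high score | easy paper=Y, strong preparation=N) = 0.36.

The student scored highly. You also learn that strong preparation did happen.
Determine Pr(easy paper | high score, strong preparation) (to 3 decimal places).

P(high score | strong preparation) = 0.75·0.89 + 0.85·0.11 = 0.667500 + 0.093500 = 0.761000
The easy paper-present share is 0.85·0.11 = 0.093500.
P(easy paper | high score, strong preparation) = 0.093500 / 0.761000 ≈ 0.123

Pr(easy paper | high score, strong preparation) ≈ 0.123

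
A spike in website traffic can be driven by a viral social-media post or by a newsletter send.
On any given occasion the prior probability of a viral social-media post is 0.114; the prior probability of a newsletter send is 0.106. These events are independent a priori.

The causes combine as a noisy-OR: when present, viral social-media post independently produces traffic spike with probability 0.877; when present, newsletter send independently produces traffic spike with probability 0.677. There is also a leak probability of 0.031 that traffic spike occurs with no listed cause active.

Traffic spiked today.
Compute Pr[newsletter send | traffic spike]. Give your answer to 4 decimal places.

Pr[newsletter send | traffic spike] ≈ 0.3998

Under noisy-OR, P(traffic spike | causes) = 1 − (1−0.031)·∏(1−qᵢ) over the active causes.
For the numerator, keep only newsletter send=true terms: 0.064522 + 0.011619 = 0.076141
Denominator P(traffic spike): 0.031×0.886×0.894 + 0.687013×0.886×0.106 + 0.880813×0.114×0.894 + 0.961503×0.114×0.106 = 0.190465
P(newsletter send | traffic spike) = 0.076141/0.190465 ≈ 0.3998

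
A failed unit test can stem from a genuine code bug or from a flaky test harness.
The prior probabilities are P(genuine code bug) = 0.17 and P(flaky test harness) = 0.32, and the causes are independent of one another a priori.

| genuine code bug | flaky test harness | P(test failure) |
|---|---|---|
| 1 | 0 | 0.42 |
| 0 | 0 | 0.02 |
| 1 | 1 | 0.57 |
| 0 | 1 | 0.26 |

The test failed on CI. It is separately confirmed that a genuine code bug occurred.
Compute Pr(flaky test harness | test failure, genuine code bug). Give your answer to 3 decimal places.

Pr(flaky test harness | test failure, genuine code bug) ≈ 0.390

For the numerator, keep only flaky test harness=true terms: 0.57×0.32 = 0.182400
Denominator P(test failure | genuine code bug): 0.42×0.68 + 0.57×0.32 = 0.468000
P(flaky test harness | test failure, genuine code bug) = 0.182400/0.468000 ≈ 0.390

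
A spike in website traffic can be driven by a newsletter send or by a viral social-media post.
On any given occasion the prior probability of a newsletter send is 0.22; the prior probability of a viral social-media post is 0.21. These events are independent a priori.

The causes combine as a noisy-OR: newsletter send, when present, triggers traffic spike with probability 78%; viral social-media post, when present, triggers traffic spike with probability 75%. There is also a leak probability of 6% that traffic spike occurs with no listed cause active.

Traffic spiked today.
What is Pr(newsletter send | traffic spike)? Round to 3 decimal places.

Under noisy-OR, P(traffic spike | causes) = 1 − (1−0.06)·∏(1−qᵢ) over the active causes.
P(traffic spike) = 0.06*0.78*0.79 + 0.765*0.78*0.21 + 0.7932*0.22*0.79 + 0.9483*0.22*0.21 = 0.036972 + 0.125307 + 0.137858 + 0.043811 = 0.343948
Of this, 0.181669 comes from 0.137858 + 0.043811 (the newsletter send=true cases).
Hence the posterior is 0.181669/0.343948 ≈ 0.528.

Pr(newsletter send | traffic spike) ≈ 0.528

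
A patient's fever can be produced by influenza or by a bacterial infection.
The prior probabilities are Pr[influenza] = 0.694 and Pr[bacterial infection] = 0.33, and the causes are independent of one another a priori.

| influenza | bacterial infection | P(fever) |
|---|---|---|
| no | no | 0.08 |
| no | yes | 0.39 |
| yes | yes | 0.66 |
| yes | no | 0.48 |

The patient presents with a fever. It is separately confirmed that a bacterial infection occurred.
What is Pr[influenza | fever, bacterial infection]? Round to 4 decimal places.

Sum P(fever|·) weighted by the priors over both values of influenza:
  P(fever | bacterial infection) = 0.39*0.306 + 0.66*0.694
        = 0.119340 + 0.458040 = 0.577380
The terms with influenza present sum to 0.458040, so
  P(influenza | fever, bacterial infection) = 0.458040 / 0.577380 ≈ 0.7933

Pr[influenza | fever, bacterial infection] ≈ 0.7933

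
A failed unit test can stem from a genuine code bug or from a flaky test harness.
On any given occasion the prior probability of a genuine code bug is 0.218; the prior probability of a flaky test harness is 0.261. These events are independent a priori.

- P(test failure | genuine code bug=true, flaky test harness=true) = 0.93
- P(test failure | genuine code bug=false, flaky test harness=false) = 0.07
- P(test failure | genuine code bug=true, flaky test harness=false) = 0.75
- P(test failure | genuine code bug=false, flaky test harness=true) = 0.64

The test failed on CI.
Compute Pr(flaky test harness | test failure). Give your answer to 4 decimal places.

For the numerator, keep only flaky test harness=true terms: 0.130625 + 0.052915 = 0.183540
Denominator P(test failure): 0.07×0.782×0.739 + 0.64×0.782×0.261 + 0.75×0.218×0.739 + 0.93×0.218×0.261 = 0.344820
Posterior = 0.183540 / 0.344820 ≈ 0.5323

Pr(flaky test harness | test failure) ≈ 0.5323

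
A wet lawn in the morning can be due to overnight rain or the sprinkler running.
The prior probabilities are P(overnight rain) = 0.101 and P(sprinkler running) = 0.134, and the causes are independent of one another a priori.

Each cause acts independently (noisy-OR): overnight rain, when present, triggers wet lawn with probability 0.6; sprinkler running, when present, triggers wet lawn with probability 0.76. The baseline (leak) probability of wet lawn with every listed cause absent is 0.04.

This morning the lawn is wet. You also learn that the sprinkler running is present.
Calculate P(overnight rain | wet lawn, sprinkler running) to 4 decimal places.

P(overnight rain | wet lawn, sprinkler running) ≈ 0.1170

Under noisy-OR, P(wet lawn | causes) = 1 − (1−0.04)·∏(1−qᵢ) over the active causes.
Enumerate both values of overnight rain and weight by the priors:
  P(wet lawn | sprinkler running) = 0.7696·0.899 + 0.90784·0.101
        = 0.691870 + 0.091692 = 0.783562
The terms with overnight rain present sum to 0.091692, so
  P(overnight rain | wet lawn, sprinkler running) = 0.091692 / 0.783562 ≈ 0.1170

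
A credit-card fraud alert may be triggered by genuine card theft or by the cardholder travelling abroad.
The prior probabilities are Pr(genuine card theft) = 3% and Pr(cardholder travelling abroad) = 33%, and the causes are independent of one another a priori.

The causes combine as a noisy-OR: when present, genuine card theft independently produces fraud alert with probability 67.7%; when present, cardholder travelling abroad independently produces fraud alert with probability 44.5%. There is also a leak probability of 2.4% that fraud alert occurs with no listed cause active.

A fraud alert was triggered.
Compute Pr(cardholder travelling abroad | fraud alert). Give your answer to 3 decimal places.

Under noisy-OR, P(fraud alert | causes) = 1 − (1−0.024)·∏(1−qᵢ) over the active causes.
P(fraud alert) = 0.024×0.97×0.67 + 0.45832×0.97×0.33 + 0.684752×0.03×0.67 + 0.825037×0.03×0.33 = 0.015598 + 0.146708 + 0.013764 + 0.008168 = 0.184238
Restricting to configurations with cardholder travelling abroad present: 0.146708 + 0.008168 = 0.154876.
So P(cardholder travelling abroad | fraud alert) = 0.154876/0.184238 ≈ 0.841.

Pr(cardholder travelling abroad | fraud alert) ≈ 0.841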